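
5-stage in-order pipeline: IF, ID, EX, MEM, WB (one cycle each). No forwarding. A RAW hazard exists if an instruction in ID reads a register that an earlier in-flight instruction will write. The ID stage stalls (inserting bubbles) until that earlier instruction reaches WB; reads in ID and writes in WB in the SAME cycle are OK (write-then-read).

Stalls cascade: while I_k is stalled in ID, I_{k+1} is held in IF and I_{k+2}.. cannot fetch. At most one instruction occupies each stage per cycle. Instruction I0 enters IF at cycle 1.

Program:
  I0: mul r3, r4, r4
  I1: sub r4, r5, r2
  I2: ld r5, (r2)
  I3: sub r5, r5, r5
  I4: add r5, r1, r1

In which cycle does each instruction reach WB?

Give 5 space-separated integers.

Answer: 5 6 7 10 11

Derivation:
I0 mul r3 <- r4,r4: IF@1 ID@2 stall=0 (-) EX@3 MEM@4 WB@5
I1 sub r4 <- r5,r2: IF@2 ID@3 stall=0 (-) EX@4 MEM@5 WB@6
I2 ld r5 <- r2: IF@3 ID@4 stall=0 (-) EX@5 MEM@6 WB@7
I3 sub r5 <- r5,r5: IF@4 ID@5 stall=2 (RAW on I2.r5 (WB@7)) EX@8 MEM@9 WB@10
I4 add r5 <- r1,r1: IF@5 ID@8 stall=0 (-) EX@9 MEM@10 WB@11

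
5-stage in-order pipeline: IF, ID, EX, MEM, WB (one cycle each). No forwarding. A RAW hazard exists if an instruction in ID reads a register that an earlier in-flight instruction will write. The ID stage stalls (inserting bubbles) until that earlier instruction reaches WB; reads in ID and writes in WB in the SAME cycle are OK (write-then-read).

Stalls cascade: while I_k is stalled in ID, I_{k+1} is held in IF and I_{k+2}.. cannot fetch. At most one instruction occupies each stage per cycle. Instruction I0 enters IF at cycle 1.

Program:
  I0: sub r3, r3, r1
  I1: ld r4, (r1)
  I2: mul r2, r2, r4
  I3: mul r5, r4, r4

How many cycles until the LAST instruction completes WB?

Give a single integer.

I0 sub r3 <- r3,r1: IF@1 ID@2 stall=0 (-) EX@3 MEM@4 WB@5
I1 ld r4 <- r1: IF@2 ID@3 stall=0 (-) EX@4 MEM@5 WB@6
I2 mul r2 <- r2,r4: IF@3 ID@4 stall=2 (RAW on I1.r4 (WB@6)) EX@7 MEM@8 WB@9
I3 mul r5 <- r4,r4: IF@4 ID@7 stall=0 (-) EX@8 MEM@9 WB@10

Answer: 10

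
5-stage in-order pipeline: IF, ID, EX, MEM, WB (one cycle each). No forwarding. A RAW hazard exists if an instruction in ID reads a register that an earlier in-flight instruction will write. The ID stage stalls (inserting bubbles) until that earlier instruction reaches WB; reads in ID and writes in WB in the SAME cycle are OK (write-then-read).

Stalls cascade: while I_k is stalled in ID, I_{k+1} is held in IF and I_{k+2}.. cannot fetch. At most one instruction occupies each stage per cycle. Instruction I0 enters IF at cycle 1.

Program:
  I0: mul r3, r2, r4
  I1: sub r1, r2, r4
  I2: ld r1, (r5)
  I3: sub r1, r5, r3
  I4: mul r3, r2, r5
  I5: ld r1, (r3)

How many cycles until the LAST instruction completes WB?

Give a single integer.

Answer: 12

Derivation:
I0 mul r3 <- r2,r4: IF@1 ID@2 stall=0 (-) EX@3 MEM@4 WB@5
I1 sub r1 <- r2,r4: IF@2 ID@3 stall=0 (-) EX@4 MEM@5 WB@6
I2 ld r1 <- r5: IF@3 ID@4 stall=0 (-) EX@5 MEM@6 WB@7
I3 sub r1 <- r5,r3: IF@4 ID@5 stall=0 (-) EX@6 MEM@7 WB@8
I4 mul r3 <- r2,r5: IF@5 ID@6 stall=0 (-) EX@7 MEM@8 WB@9
I5 ld r1 <- r3: IF@6 ID@7 stall=2 (RAW on I4.r3 (WB@9)) EX@10 MEM@11 WB@12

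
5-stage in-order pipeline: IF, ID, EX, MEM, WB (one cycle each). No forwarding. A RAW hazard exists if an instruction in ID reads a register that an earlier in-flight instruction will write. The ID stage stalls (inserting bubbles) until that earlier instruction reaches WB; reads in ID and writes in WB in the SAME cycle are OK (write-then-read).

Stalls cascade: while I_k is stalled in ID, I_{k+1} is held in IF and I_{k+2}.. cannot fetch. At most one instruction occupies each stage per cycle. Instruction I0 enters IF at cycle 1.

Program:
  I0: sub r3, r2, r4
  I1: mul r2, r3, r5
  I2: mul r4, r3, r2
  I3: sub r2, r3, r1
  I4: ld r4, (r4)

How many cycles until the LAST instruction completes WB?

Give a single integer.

Answer: 14

Derivation:
I0 sub r3 <- r2,r4: IF@1 ID@2 stall=0 (-) EX@3 MEM@4 WB@5
I1 mul r2 <- r3,r5: IF@2 ID@3 stall=2 (RAW on I0.r3 (WB@5)) EX@6 MEM@7 WB@8
I2 mul r4 <- r3,r2: IF@3 ID@6 stall=2 (RAW on I1.r2 (WB@8)) EX@9 MEM@10 WB@11
I3 sub r2 <- r3,r1: IF@6 ID@9 stall=0 (-) EX@10 MEM@11 WB@12
I4 ld r4 <- r4: IF@9 ID@10 stall=1 (RAW on I2.r4 (WB@11)) EX@12 MEM@13 WB@14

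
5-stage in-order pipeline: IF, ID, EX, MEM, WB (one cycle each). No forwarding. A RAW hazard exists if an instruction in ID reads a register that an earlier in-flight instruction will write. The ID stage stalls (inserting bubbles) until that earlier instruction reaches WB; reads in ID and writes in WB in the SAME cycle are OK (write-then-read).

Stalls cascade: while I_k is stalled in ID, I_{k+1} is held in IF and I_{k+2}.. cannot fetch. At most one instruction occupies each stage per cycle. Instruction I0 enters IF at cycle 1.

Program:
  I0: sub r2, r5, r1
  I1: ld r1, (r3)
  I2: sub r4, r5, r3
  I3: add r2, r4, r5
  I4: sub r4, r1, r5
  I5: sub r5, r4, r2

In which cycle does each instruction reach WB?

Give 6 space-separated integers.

I0 sub r2 <- r5,r1: IF@1 ID@2 stall=0 (-) EX@3 MEM@4 WB@5
I1 ld r1 <- r3: IF@2 ID@3 stall=0 (-) EX@4 MEM@5 WB@6
I2 sub r4 <- r5,r3: IF@3 ID@4 stall=0 (-) EX@5 MEM@6 WB@7
I3 add r2 <- r4,r5: IF@4 ID@5 stall=2 (RAW on I2.r4 (WB@7)) EX@8 MEM@9 WB@10
I4 sub r4 <- r1,r5: IF@5 ID@8 stall=0 (-) EX@9 MEM@10 WB@11
I5 sub r5 <- r4,r2: IF@8 ID@9 stall=2 (RAW on I4.r4 (WB@11)) EX@12 MEM@13 WB@14

Answer: 5 6 7 10 11 14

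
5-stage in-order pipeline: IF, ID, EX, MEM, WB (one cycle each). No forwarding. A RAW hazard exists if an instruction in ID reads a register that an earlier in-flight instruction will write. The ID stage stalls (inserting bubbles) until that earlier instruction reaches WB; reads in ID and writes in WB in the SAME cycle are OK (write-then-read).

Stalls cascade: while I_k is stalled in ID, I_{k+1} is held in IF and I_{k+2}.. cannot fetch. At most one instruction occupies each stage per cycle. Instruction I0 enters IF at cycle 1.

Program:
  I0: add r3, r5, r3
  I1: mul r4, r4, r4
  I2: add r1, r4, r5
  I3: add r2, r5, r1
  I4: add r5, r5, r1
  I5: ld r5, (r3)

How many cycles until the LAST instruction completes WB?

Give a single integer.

I0 add r3 <- r5,r3: IF@1 ID@2 stall=0 (-) EX@3 MEM@4 WB@5
I1 mul r4 <- r4,r4: IF@2 ID@3 stall=0 (-) EX@4 MEM@5 WB@6
I2 add r1 <- r4,r5: IF@3 ID@4 stall=2 (RAW on I1.r4 (WB@6)) EX@7 MEM@8 WB@9
I3 add r2 <- r5,r1: IF@4 ID@7 stall=2 (RAW on I2.r1 (WB@9)) EX@10 MEM@11 WB@12
I4 add r5 <- r5,r1: IF@7 ID@10 stall=0 (-) EX@11 MEM@12 WB@13
I5 ld r5 <- r3: IF@10 ID@11 stall=0 (-) EX@12 MEM@13 WB@14

Answer: 14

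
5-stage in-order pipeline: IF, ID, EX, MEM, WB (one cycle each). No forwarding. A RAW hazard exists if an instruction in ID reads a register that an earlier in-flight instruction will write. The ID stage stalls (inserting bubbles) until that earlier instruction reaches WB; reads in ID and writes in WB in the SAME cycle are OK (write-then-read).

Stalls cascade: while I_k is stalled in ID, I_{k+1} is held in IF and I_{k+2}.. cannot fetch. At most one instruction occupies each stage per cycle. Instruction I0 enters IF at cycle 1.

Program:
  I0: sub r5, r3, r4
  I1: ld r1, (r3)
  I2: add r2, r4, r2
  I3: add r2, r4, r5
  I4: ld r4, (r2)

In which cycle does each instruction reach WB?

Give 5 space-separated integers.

I0 sub r5 <- r3,r4: IF@1 ID@2 stall=0 (-) EX@3 MEM@4 WB@5
I1 ld r1 <- r3: IF@2 ID@3 stall=0 (-) EX@4 MEM@5 WB@6
I2 add r2 <- r4,r2: IF@3 ID@4 stall=0 (-) EX@5 MEM@6 WB@7
I3 add r2 <- r4,r5: IF@4 ID@5 stall=0 (-) EX@6 MEM@7 WB@8
I4 ld r4 <- r2: IF@5 ID@6 stall=2 (RAW on I3.r2 (WB@8)) EX@9 MEM@10 WB@11

Answer: 5 6 7 8 11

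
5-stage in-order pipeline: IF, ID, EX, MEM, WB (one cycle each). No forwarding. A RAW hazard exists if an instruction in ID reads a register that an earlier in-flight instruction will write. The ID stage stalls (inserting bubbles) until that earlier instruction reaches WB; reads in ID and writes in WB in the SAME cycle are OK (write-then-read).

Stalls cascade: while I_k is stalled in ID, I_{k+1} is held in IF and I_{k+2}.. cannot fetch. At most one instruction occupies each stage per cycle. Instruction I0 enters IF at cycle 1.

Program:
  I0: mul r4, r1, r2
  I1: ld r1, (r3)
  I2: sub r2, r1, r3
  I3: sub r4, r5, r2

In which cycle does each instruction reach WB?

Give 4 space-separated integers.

I0 mul r4 <- r1,r2: IF@1 ID@2 stall=0 (-) EX@3 MEM@4 WB@5
I1 ld r1 <- r3: IF@2 ID@3 stall=0 (-) EX@4 MEM@5 WB@6
I2 sub r2 <- r1,r3: IF@3 ID@4 stall=2 (RAW on I1.r1 (WB@6)) EX@7 MEM@8 WB@9
I3 sub r4 <- r5,r2: IF@4 ID@7 stall=2 (RAW on I2.r2 (WB@9)) EX@10 MEM@11 WB@12

Answer: 5 6 9 12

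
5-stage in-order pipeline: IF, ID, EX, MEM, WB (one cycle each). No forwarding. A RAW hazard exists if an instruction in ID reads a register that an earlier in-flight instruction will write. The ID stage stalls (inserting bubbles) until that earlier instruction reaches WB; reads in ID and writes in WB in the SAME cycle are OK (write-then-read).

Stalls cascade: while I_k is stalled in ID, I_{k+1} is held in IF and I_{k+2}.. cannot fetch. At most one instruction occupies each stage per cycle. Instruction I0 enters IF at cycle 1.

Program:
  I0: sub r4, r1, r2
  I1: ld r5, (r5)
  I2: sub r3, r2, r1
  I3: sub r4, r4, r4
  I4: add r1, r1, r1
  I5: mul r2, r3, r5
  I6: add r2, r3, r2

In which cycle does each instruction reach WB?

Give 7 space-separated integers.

I0 sub r4 <- r1,r2: IF@1 ID@2 stall=0 (-) EX@3 MEM@4 WB@5
I1 ld r5 <- r5: IF@2 ID@3 stall=0 (-) EX@4 MEM@5 WB@6
I2 sub r3 <- r2,r1: IF@3 ID@4 stall=0 (-) EX@5 MEM@6 WB@7
I3 sub r4 <- r4,r4: IF@4 ID@5 stall=0 (-) EX@6 MEM@7 WB@8
I4 add r1 <- r1,r1: IF@5 ID@6 stall=0 (-) EX@7 MEM@8 WB@9
I5 mul r2 <- r3,r5: IF@6 ID@7 stall=0 (-) EX@8 MEM@9 WB@10
I6 add r2 <- r3,r2: IF@7 ID@8 stall=2 (RAW on I5.r2 (WB@10)) EX@11 MEM@12 WB@13

Answer: 5 6 7 8 9 10 13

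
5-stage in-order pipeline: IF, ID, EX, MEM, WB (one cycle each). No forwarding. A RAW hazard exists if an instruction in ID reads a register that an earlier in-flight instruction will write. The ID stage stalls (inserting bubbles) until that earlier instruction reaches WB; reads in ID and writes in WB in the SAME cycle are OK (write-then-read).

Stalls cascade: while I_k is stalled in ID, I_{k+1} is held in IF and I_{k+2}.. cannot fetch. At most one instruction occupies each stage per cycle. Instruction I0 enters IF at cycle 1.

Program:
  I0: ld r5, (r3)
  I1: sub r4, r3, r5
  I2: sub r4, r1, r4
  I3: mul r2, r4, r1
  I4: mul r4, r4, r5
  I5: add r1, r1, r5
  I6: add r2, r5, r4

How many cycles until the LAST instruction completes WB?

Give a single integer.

I0 ld r5 <- r3: IF@1 ID@2 stall=0 (-) EX@3 MEM@4 WB@5
I1 sub r4 <- r3,r5: IF@2 ID@3 stall=2 (RAW on I0.r5 (WB@5)) EX@6 MEM@7 WB@8
I2 sub r4 <- r1,r4: IF@3 ID@6 stall=2 (RAW on I1.r4 (WB@8)) EX@9 MEM@10 WB@11
I3 mul r2 <- r4,r1: IF@6 ID@9 stall=2 (RAW on I2.r4 (WB@11)) EX@12 MEM@13 WB@14
I4 mul r4 <- r4,r5: IF@9 ID@12 stall=0 (-) EX@13 MEM@14 WB@15
I5 add r1 <- r1,r5: IF@12 ID@13 stall=0 (-) EX@14 MEM@15 WB@16
I6 add r2 <- r5,r4: IF@13 ID@14 stall=1 (RAW on I4.r4 (WB@15)) EX@16 MEM@17 WB@18

Answer: 18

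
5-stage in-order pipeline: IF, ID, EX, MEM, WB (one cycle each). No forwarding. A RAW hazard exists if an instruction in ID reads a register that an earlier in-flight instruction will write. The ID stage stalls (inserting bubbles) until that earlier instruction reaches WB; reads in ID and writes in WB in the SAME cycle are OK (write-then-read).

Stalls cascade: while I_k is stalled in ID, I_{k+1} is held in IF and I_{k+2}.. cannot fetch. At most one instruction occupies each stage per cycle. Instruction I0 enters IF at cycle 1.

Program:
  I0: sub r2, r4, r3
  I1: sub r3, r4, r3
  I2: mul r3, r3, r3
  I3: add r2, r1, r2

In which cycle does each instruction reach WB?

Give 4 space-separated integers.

I0 sub r2 <- r4,r3: IF@1 ID@2 stall=0 (-) EX@3 MEM@4 WB@5
I1 sub r3 <- r4,r3: IF@2 ID@3 stall=0 (-) EX@4 MEM@5 WB@6
I2 mul r3 <- r3,r3: IF@3 ID@4 stall=2 (RAW on I1.r3 (WB@6)) EX@7 MEM@8 WB@9
I3 add r2 <- r1,r2: IF@4 ID@7 stall=0 (-) EX@8 MEM@9 WB@10

Answer: 5 6 9 10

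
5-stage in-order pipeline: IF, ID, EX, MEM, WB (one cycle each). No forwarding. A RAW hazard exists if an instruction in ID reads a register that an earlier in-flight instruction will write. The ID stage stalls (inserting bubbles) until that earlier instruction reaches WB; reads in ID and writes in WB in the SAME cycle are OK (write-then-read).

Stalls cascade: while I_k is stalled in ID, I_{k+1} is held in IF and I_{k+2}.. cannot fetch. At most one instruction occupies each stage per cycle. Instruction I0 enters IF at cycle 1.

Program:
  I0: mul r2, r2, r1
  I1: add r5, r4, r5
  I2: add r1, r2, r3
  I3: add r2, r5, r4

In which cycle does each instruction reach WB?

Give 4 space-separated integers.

I0 mul r2 <- r2,r1: IF@1 ID@2 stall=0 (-) EX@3 MEM@4 WB@5
I1 add r5 <- r4,r5: IF@2 ID@3 stall=0 (-) EX@4 MEM@5 WB@6
I2 add r1 <- r2,r3: IF@3 ID@4 stall=1 (RAW on I0.r2 (WB@5)) EX@6 MEM@7 WB@8
I3 add r2 <- r5,r4: IF@4 ID@6 stall=0 (-) EX@7 MEM@8 WB@9

Answer: 5 6 8 9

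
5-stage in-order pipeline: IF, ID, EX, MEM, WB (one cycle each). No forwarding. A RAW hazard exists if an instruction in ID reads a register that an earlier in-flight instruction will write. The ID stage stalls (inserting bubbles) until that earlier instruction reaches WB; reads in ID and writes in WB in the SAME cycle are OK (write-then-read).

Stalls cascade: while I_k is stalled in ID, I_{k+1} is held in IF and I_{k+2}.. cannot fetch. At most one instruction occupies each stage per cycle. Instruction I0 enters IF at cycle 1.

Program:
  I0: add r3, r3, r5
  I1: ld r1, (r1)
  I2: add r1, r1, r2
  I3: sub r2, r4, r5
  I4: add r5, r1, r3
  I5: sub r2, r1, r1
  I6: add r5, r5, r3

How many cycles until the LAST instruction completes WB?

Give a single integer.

I0 add r3 <- r3,r5: IF@1 ID@2 stall=0 (-) EX@3 MEM@4 WB@5
I1 ld r1 <- r1: IF@2 ID@3 stall=0 (-) EX@4 MEM@5 WB@6
I2 add r1 <- r1,r2: IF@3 ID@4 stall=2 (RAW on I1.r1 (WB@6)) EX@7 MEM@8 WB@9
I3 sub r2 <- r4,r5: IF@4 ID@7 stall=0 (-) EX@8 MEM@9 WB@10
I4 add r5 <- r1,r3: IF@7 ID@8 stall=1 (RAW on I2.r1 (WB@9)) EX@10 MEM@11 WB@12
I5 sub r2 <- r1,r1: IF@8 ID@10 stall=0 (-) EX@11 MEM@12 WB@13
I6 add r5 <- r5,r3: IF@10 ID@11 stall=1 (RAW on I4.r5 (WB@12)) EX@13 MEM@14 WB@15

Answer: 15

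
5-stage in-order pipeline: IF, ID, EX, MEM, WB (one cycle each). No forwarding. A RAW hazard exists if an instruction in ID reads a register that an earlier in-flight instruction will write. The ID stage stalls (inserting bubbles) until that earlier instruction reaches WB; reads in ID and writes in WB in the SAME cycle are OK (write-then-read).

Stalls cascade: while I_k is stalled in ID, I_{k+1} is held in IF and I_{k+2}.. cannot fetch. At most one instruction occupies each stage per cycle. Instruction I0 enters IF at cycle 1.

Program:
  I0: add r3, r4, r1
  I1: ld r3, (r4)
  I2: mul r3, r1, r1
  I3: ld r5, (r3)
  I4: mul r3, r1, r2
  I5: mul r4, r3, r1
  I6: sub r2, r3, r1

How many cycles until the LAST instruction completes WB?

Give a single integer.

I0 add r3 <- r4,r1: IF@1 ID@2 stall=0 (-) EX@3 MEM@4 WB@5
I1 ld r3 <- r4: IF@2 ID@3 stall=0 (-) EX@4 MEM@5 WB@6
I2 mul r3 <- r1,r1: IF@3 ID@4 stall=0 (-) EX@5 MEM@6 WB@7
I3 ld r5 <- r3: IF@4 ID@5 stall=2 (RAW on I2.r3 (WB@7)) EX@8 MEM@9 WB@10
I4 mul r3 <- r1,r2: IF@5 ID@8 stall=0 (-) EX@9 MEM@10 WB@11
I5 mul r4 <- r3,r1: IF@8 ID@9 stall=2 (RAW on I4.r3 (WB@11)) EX@12 MEM@13 WB@14
I6 sub r2 <- r3,r1: IF@9 ID@12 stall=0 (-) EX@13 MEM@14 WB@15

Answer: 15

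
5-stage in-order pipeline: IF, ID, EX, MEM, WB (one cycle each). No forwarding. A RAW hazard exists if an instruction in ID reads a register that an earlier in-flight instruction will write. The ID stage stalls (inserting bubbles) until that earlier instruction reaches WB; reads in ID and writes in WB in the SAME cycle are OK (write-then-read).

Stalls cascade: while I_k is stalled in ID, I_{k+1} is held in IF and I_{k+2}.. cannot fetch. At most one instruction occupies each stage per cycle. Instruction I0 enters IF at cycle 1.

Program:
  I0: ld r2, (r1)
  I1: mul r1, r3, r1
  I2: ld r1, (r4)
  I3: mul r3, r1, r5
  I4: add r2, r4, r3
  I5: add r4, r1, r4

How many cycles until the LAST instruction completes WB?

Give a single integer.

I0 ld r2 <- r1: IF@1 ID@2 stall=0 (-) EX@3 MEM@4 WB@5
I1 mul r1 <- r3,r1: IF@2 ID@3 stall=0 (-) EX@4 MEM@5 WB@6
I2 ld r1 <- r4: IF@3 ID@4 stall=0 (-) EX@5 MEM@6 WB@7
I3 mul r3 <- r1,r5: IF@4 ID@5 stall=2 (RAW on I2.r1 (WB@7)) EX@8 MEM@9 WB@10
I4 add r2 <- r4,r3: IF@5 ID@8 stall=2 (RAW on I3.r3 (WB@10)) EX@11 MEM@12 WB@13
I5 add r4 <- r1,r4: IF@8 ID@11 stall=0 (-) EX@12 MEM@13 WB@14

Answer: 14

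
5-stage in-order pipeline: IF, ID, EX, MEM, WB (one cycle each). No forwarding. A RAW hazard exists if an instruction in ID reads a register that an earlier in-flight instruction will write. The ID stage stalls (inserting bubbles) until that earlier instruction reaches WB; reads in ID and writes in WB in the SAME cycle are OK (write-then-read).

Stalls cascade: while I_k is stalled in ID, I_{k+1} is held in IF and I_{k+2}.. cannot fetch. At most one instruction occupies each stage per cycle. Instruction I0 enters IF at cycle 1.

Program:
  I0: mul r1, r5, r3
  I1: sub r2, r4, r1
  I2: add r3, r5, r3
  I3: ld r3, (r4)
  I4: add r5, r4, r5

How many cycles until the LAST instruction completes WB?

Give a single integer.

I0 mul r1 <- r5,r3: IF@1 ID@2 stall=0 (-) EX@3 MEM@4 WB@5
I1 sub r2 <- r4,r1: IF@2 ID@3 stall=2 (RAW on I0.r1 (WB@5)) EX@6 MEM@7 WB@8
I2 add r3 <- r5,r3: IF@3 ID@6 stall=0 (-) EX@7 MEM@8 WB@9
I3 ld r3 <- r4: IF@6 ID@7 stall=0 (-) EX@8 MEM@9 WB@10
I4 add r5 <- r4,r5: IF@7 ID@8 stall=0 (-) EX@9 MEM@10 WB@11

Answer: 11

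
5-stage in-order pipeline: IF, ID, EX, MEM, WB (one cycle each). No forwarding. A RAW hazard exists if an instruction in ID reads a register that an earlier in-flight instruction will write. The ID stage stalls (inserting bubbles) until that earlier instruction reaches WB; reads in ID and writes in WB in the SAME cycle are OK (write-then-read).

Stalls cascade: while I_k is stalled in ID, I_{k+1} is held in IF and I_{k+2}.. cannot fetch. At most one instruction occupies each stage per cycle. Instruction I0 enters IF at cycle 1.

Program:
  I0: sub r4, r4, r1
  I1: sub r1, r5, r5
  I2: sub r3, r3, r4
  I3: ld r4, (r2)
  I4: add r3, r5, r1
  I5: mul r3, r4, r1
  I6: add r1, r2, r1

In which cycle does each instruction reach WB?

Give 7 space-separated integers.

I0 sub r4 <- r4,r1: IF@1 ID@2 stall=0 (-) EX@3 MEM@4 WB@5
I1 sub r1 <- r5,r5: IF@2 ID@3 stall=0 (-) EX@4 MEM@5 WB@6
I2 sub r3 <- r3,r4: IF@3 ID@4 stall=1 (RAW on I0.r4 (WB@5)) EX@6 MEM@7 WB@8
I3 ld r4 <- r2: IF@4 ID@6 stall=0 (-) EX@7 MEM@8 WB@9
I4 add r3 <- r5,r1: IF@6 ID@7 stall=0 (-) EX@8 MEM@9 WB@10
I5 mul r3 <- r4,r1: IF@7 ID@8 stall=1 (RAW on I3.r4 (WB@9)) EX@10 MEM@11 WB@12
I6 add r1 <- r2,r1: IF@8 ID@10 stall=0 (-) EX@11 MEM@12 WB@13

Answer: 5 6 8 9 10 12 13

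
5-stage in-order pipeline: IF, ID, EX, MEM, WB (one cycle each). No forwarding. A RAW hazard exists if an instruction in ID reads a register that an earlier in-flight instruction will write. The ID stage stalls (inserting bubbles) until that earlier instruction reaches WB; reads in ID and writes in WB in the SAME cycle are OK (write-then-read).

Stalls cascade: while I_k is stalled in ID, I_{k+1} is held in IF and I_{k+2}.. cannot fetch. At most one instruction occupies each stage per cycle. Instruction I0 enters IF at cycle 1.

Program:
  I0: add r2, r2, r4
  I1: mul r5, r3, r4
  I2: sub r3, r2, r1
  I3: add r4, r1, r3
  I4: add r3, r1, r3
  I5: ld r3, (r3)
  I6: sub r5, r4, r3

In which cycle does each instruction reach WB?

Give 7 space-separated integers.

I0 add r2 <- r2,r4: IF@1 ID@2 stall=0 (-) EX@3 MEM@4 WB@5
I1 mul r5 <- r3,r4: IF@2 ID@3 stall=0 (-) EX@4 MEM@5 WB@6
I2 sub r3 <- r2,r1: IF@3 ID@4 stall=1 (RAW on I0.r2 (WB@5)) EX@6 MEM@7 WB@8
I3 add r4 <- r1,r3: IF@4 ID@6 stall=2 (RAW on I2.r3 (WB@8)) EX@9 MEM@10 WB@11
I4 add r3 <- r1,r3: IF@6 ID@9 stall=0 (-) EX@10 MEM@11 WB@12
I5 ld r3 <- r3: IF@9 ID@10 stall=2 (RAW on I4.r3 (WB@12)) EX@13 MEM@14 WB@15
I6 sub r5 <- r4,r3: IF@10 ID@13 stall=2 (RAW on I5.r3 (WB@15)) EX@16 MEM@17 WB@18

Answer: 5 6 8 11 12 15 18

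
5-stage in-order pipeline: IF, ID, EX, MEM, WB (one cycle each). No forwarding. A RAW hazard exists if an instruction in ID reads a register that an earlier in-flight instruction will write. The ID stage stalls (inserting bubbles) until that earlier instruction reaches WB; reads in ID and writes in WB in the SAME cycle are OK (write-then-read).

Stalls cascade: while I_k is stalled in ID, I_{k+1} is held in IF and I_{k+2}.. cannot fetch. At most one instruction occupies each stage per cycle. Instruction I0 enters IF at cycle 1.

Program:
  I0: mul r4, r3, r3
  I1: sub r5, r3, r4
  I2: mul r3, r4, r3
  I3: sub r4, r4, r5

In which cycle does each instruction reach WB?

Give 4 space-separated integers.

Answer: 5 8 9 11

Derivation:
I0 mul r4 <- r3,r3: IF@1 ID@2 stall=0 (-) EX@3 MEM@4 WB@5
I1 sub r5 <- r3,r4: IF@2 ID@3 stall=2 (RAW on I0.r4 (WB@5)) EX@6 MEM@7 WB@8
I2 mul r3 <- r4,r3: IF@3 ID@6 stall=0 (-) EX@7 MEM@8 WB@9
I3 sub r4 <- r4,r5: IF@6 ID@7 stall=1 (RAW on I1.r5 (WB@8)) EX@9 MEM@10 WB@11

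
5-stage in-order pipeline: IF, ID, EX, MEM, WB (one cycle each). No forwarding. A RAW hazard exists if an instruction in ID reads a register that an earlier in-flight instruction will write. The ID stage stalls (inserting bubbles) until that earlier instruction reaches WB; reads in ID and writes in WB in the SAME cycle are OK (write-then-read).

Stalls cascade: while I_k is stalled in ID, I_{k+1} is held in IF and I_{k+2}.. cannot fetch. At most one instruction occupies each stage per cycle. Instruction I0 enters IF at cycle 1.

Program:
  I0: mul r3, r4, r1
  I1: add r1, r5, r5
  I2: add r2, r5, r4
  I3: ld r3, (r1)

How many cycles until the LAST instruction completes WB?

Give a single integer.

Answer: 9

Derivation:
I0 mul r3 <- r4,r1: IF@1 ID@2 stall=0 (-) EX@3 MEM@4 WB@5
I1 add r1 <- r5,r5: IF@2 ID@3 stall=0 (-) EX@4 MEM@5 WB@6
I2 add r2 <- r5,r4: IF@3 ID@4 stall=0 (-) EX@5 MEM@6 WB@7
I3 ld r3 <- r1: IF@4 ID@5 stall=1 (RAW on I1.r1 (WB@6)) EX@7 MEM@8 WB@9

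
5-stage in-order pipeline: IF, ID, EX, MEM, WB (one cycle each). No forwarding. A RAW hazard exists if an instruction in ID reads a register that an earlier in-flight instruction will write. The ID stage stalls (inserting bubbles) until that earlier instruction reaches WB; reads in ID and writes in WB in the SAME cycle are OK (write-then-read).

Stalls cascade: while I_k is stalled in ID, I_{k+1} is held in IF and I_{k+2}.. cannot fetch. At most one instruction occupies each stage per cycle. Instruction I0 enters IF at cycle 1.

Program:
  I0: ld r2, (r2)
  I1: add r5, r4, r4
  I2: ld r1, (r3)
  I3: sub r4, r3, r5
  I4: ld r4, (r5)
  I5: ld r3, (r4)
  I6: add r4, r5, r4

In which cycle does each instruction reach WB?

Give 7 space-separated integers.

I0 ld r2 <- r2: IF@1 ID@2 stall=0 (-) EX@3 MEM@4 WB@5
I1 add r5 <- r4,r4: IF@2 ID@3 stall=0 (-) EX@4 MEM@5 WB@6
I2 ld r1 <- r3: IF@3 ID@4 stall=0 (-) EX@5 MEM@6 WB@7
I3 sub r4 <- r3,r5: IF@4 ID@5 stall=1 (RAW on I1.r5 (WB@6)) EX@7 MEM@8 WB@9
I4 ld r4 <- r5: IF@5 ID@7 stall=0 (-) EX@8 MEM@9 WB@10
I5 ld r3 <- r4: IF@7 ID@8 stall=2 (RAW on I4.r4 (WB@10)) EX@11 MEM@12 WB@13
I6 add r4 <- r5,r4: IF@8 ID@11 stall=0 (-) EX@12 MEM@13 WB@14

Answer: 5 6 7 9 10 13 14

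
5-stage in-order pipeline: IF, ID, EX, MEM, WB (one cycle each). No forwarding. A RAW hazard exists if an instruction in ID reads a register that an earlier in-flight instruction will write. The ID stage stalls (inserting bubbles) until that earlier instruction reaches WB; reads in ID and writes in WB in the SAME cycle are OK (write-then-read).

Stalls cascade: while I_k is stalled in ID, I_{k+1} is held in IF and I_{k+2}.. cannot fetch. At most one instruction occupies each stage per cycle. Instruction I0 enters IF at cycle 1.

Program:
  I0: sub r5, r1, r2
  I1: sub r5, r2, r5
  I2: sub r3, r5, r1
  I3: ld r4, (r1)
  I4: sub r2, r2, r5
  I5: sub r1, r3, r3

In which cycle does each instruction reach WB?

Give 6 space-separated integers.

I0 sub r5 <- r1,r2: IF@1 ID@2 stall=0 (-) EX@3 MEM@4 WB@5
I1 sub r5 <- r2,r5: IF@2 ID@3 stall=2 (RAW on I0.r5 (WB@5)) EX@6 MEM@7 WB@8
I2 sub r3 <- r5,r1: IF@3 ID@6 stall=2 (RAW on I1.r5 (WB@8)) EX@9 MEM@10 WB@11
I3 ld r4 <- r1: IF@6 ID@9 stall=0 (-) EX@10 MEM@11 WB@12
I4 sub r2 <- r2,r5: IF@9 ID@10 stall=0 (-) EX@11 MEM@12 WB@13
I5 sub r1 <- r3,r3: IF@10 ID@11 stall=0 (-) EX@12 MEM@13 WB@14

Answer: 5 8 11 12 13 14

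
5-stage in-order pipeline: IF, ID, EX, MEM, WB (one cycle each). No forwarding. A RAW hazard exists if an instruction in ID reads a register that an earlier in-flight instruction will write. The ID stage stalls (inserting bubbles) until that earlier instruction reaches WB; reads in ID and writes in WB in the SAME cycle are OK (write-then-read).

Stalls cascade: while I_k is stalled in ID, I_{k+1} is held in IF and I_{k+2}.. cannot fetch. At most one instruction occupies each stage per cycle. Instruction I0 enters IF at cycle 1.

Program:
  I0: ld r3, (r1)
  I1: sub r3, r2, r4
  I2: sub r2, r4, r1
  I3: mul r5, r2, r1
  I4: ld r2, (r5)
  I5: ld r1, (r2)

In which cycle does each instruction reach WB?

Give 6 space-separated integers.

Answer: 5 6 7 10 13 16

Derivation:
I0 ld r3 <- r1: IF@1 ID@2 stall=0 (-) EX@3 MEM@4 WB@5
I1 sub r3 <- r2,r4: IF@2 ID@3 stall=0 (-) EX@4 MEM@5 WB@6
I2 sub r2 <- r4,r1: IF@3 ID@4 stall=0 (-) EX@5 MEM@6 WB@7
I3 mul r5 <- r2,r1: IF@4 ID@5 stall=2 (RAW on I2.r2 (WB@7)) EX@8 MEM@9 WB@10
I4 ld r2 <- r5: IF@5 ID@8 stall=2 (RAW on I3.r5 (WB@10)) EX@11 MEM@12 WB@13
I5 ld r1 <- r2: IF@8 ID@11 stall=2 (RAW on I4.r2 (WB@13)) EX@14 MEM@15 WB@16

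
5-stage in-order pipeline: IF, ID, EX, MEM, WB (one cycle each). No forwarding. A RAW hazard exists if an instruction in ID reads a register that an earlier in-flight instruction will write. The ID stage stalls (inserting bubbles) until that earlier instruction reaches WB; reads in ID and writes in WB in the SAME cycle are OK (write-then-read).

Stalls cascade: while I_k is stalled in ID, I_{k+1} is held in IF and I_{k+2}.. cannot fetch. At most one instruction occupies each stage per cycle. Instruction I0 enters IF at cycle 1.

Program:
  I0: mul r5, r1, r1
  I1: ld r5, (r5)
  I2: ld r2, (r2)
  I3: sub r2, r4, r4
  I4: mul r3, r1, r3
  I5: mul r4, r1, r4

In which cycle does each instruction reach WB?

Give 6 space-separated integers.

I0 mul r5 <- r1,r1: IF@1 ID@2 stall=0 (-) EX@3 MEM@4 WB@5
I1 ld r5 <- r5: IF@2 ID@3 stall=2 (RAW on I0.r5 (WB@5)) EX@6 MEM@7 WB@8
I2 ld r2 <- r2: IF@3 ID@6 stall=0 (-) EX@7 MEM@8 WB@9
I3 sub r2 <- r4,r4: IF@6 ID@7 stall=0 (-) EX@8 MEM@9 WB@10
I4 mul r3 <- r1,r3: IF@7 ID@8 stall=0 (-) EX@9 MEM@10 WB@11
I5 mul r4 <- r1,r4: IF@8 ID@9 stall=0 (-) EX@10 MEM@11 WB@12

Answer: 5 8 9 10 11 12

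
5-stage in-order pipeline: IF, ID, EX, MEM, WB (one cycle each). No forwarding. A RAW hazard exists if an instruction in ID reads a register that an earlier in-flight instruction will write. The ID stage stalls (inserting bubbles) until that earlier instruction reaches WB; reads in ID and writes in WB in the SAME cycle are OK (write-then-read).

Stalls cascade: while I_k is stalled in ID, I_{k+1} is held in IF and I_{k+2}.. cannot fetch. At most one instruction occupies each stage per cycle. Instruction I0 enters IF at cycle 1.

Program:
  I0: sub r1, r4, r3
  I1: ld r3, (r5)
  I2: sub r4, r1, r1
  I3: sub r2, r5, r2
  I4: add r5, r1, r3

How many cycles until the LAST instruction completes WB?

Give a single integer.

Answer: 10

Derivation:
I0 sub r1 <- r4,r3: IF@1 ID@2 stall=0 (-) EX@3 MEM@4 WB@5
I1 ld r3 <- r5: IF@2 ID@3 stall=0 (-) EX@4 MEM@5 WB@6
I2 sub r4 <- r1,r1: IF@3 ID@4 stall=1 (RAW on I0.r1 (WB@5)) EX@6 MEM@7 WB@8
I3 sub r2 <- r5,r2: IF@4 ID@6 stall=0 (-) EX@7 MEM@8 WB@9
I4 add r5 <- r1,r3: IF@6 ID@7 stall=0 (-) EX@8 MEM@9 WB@10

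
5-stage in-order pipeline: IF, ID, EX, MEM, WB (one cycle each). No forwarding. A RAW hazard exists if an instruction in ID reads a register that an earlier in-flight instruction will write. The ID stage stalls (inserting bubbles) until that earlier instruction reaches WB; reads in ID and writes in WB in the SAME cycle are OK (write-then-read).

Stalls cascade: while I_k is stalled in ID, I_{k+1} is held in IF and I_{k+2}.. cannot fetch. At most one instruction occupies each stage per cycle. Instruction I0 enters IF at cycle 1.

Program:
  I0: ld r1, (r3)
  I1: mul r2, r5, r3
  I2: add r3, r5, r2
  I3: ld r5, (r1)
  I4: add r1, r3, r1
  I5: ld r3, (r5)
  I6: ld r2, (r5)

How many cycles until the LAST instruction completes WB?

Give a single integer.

I0 ld r1 <- r3: IF@1 ID@2 stall=0 (-) EX@3 MEM@4 WB@5
I1 mul r2 <- r5,r3: IF@2 ID@3 stall=0 (-) EX@4 MEM@5 WB@6
I2 add r3 <- r5,r2: IF@3 ID@4 stall=2 (RAW on I1.r2 (WB@6)) EX@7 MEM@8 WB@9
I3 ld r5 <- r1: IF@4 ID@7 stall=0 (-) EX@8 MEM@9 WB@10
I4 add r1 <- r3,r1: IF@7 ID@8 stall=1 (RAW on I2.r3 (WB@9)) EX@10 MEM@11 WB@12
I5 ld r3 <- r5: IF@8 ID@10 stall=0 (-) EX@11 MEM@12 WB@13
I6 ld r2 <- r5: IF@10 ID@11 stall=0 (-) EX@12 MEM@13 WB@14

Answer: 14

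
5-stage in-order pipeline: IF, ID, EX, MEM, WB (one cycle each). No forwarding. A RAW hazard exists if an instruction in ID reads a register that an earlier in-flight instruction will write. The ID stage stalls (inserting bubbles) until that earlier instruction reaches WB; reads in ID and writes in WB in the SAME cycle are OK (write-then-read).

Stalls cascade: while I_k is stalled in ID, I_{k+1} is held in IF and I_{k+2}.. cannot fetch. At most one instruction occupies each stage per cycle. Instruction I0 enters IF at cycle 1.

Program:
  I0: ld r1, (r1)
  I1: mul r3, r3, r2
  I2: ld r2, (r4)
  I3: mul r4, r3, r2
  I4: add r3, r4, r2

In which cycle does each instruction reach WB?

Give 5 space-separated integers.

Answer: 5 6 7 10 13

Derivation:
I0 ld r1 <- r1: IF@1 ID@2 stall=0 (-) EX@3 MEM@4 WB@5
I1 mul r3 <- r3,r2: IF@2 ID@3 stall=0 (-) EX@4 MEM@5 WB@6
I2 ld r2 <- r4: IF@3 ID@4 stall=0 (-) EX@5 MEM@6 WB@7
I3 mul r4 <- r3,r2: IF@4 ID@5 stall=2 (RAW on I2.r2 (WB@7)) EX@8 MEM@9 WB@10
I4 add r3 <- r4,r2: IF@5 ID@8 stall=2 (RAW on I3.r4 (WB@10)) EX@11 MEM@12 WB@13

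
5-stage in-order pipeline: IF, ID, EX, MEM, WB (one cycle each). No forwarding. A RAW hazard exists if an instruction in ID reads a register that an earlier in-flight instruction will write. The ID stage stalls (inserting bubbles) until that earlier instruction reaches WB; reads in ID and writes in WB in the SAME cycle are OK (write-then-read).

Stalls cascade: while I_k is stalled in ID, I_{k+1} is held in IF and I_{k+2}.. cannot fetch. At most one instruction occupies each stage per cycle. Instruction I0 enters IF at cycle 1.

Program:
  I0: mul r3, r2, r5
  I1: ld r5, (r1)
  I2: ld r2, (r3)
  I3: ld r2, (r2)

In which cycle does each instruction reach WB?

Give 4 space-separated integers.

I0 mul r3 <- r2,r5: IF@1 ID@2 stall=0 (-) EX@3 MEM@4 WB@5
I1 ld r5 <- r1: IF@2 ID@3 stall=0 (-) EX@4 MEM@5 WB@6
I2 ld r2 <- r3: IF@3 ID@4 stall=1 (RAW on I0.r3 (WB@5)) EX@6 MEM@7 WB@8
I3 ld r2 <- r2: IF@4 ID@6 stall=2 (RAW on I2.r2 (WB@8)) EX@9 MEM@10 WB@11

Answer: 5 6 8 11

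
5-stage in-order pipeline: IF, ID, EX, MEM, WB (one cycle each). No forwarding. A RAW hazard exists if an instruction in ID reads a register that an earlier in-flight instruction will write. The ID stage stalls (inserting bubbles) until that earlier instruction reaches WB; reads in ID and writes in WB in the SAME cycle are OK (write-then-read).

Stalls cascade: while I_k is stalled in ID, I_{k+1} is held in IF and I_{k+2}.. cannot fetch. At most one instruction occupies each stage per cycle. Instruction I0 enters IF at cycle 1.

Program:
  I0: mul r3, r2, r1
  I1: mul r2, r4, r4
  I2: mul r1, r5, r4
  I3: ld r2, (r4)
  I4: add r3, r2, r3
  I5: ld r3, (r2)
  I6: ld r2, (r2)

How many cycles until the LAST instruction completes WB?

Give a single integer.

I0 mul r3 <- r2,r1: IF@1 ID@2 stall=0 (-) EX@3 MEM@4 WB@5
I1 mul r2 <- r4,r4: IF@2 ID@3 stall=0 (-) EX@4 MEM@5 WB@6
I2 mul r1 <- r5,r4: IF@3 ID@4 stall=0 (-) EX@5 MEM@6 WB@7
I3 ld r2 <- r4: IF@4 ID@5 stall=0 (-) EX@6 MEM@7 WB@8
I4 add r3 <- r2,r3: IF@5 ID@6 stall=2 (RAW on I3.r2 (WB@8)) EX@9 MEM@10 WB@11
I5 ld r3 <- r2: IF@6 ID@9 stall=0 (-) EX@10 MEM@11 WB@12
I6 ld r2 <- r2: IF@9 ID@10 stall=0 (-) EX@11 MEM@12 WB@13

Answer: 13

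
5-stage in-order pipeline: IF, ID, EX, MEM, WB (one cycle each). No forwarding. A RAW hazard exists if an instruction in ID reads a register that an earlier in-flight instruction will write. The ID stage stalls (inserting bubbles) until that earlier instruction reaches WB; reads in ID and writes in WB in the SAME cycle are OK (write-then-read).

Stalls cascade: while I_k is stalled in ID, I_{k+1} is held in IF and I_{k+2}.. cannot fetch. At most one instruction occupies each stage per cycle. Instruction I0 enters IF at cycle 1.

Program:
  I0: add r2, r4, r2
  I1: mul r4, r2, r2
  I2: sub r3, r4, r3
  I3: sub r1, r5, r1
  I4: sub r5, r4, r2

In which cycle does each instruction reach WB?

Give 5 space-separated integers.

I0 add r2 <- r4,r2: IF@1 ID@2 stall=0 (-) EX@3 MEM@4 WB@5
I1 mul r4 <- r2,r2: IF@2 ID@3 stall=2 (RAW on I0.r2 (WB@5)) EX@6 MEM@7 WB@8
I2 sub r3 <- r4,r3: IF@3 ID@6 stall=2 (RAW on I1.r4 (WB@8)) EX@9 MEM@10 WB@11
I3 sub r1 <- r5,r1: IF@6 ID@9 stall=0 (-) EX@10 MEM@11 WB@12
I4 sub r5 <- r4,r2: IF@9 ID@10 stall=0 (-) EX@11 MEM@12 WB@13

Answer: 5 8 11 12 13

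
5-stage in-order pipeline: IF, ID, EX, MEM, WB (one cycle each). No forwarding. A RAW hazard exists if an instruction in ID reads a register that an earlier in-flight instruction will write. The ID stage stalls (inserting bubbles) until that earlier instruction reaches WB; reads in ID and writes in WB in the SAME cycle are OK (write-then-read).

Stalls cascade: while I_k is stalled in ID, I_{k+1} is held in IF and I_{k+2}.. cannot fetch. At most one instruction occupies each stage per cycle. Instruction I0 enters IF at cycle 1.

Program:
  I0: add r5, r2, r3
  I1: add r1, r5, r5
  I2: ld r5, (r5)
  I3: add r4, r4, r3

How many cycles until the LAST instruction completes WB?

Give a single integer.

Answer: 10

Derivation:
I0 add r5 <- r2,r3: IF@1 ID@2 stall=0 (-) EX@3 MEM@4 WB@5
I1 add r1 <- r5,r5: IF@2 ID@3 stall=2 (RAW on I0.r5 (WB@5)) EX@6 MEM@7 WB@8
I2 ld r5 <- r5: IF@3 ID@6 stall=0 (-) EX@7 MEM@8 WB@9
I3 add r4 <- r4,r3: IF@6 ID@7 stall=0 (-) EX@8 MEM@9 WB@10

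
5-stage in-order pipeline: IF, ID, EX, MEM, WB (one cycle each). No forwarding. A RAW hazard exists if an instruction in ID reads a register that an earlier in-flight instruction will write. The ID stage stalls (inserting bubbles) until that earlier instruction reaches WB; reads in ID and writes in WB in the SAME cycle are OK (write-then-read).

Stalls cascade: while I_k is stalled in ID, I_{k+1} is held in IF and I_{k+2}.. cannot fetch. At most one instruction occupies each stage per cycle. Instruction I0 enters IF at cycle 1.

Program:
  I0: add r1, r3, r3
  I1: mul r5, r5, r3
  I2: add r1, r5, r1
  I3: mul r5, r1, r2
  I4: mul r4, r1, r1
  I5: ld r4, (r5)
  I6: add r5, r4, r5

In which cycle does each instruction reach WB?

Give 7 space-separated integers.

I0 add r1 <- r3,r3: IF@1 ID@2 stall=0 (-) EX@3 MEM@4 WB@5
I1 mul r5 <- r5,r3: IF@2 ID@3 stall=0 (-) EX@4 MEM@5 WB@6
I2 add r1 <- r5,r1: IF@3 ID@4 stall=2 (RAW on I1.r5 (WB@6)) EX@7 MEM@8 WB@9
I3 mul r5 <- r1,r2: IF@4 ID@7 stall=2 (RAW on I2.r1 (WB@9)) EX@10 MEM@11 WB@12
I4 mul r4 <- r1,r1: IF@7 ID@10 stall=0 (-) EX@11 MEM@12 WB@13
I5 ld r4 <- r5: IF@10 ID@11 stall=1 (RAW on I3.r5 (WB@12)) EX@13 MEM@14 WB@15
I6 add r5 <- r4,r5: IF@11 ID@13 stall=2 (RAW on I5.r4 (WB@15)) EX@16 MEM@17 WB@18

Answer: 5 6 9 12 13 15 18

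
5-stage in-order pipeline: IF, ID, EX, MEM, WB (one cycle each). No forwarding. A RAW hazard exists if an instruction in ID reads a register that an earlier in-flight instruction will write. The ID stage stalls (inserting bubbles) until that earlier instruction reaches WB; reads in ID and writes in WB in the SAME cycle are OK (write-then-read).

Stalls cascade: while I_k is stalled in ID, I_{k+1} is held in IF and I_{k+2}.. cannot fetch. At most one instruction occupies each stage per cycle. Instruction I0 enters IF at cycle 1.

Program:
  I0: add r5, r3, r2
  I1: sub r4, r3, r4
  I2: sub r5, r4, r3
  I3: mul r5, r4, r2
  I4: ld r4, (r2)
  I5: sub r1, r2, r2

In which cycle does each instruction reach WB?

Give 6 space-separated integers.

I0 add r5 <- r3,r2: IF@1 ID@2 stall=0 (-) EX@3 MEM@4 WB@5
I1 sub r4 <- r3,r4: IF@2 ID@3 stall=0 (-) EX@4 MEM@5 WB@6
I2 sub r5 <- r4,r3: IF@3 ID@4 stall=2 (RAW on I1.r4 (WB@6)) EX@7 MEM@8 WB@9
I3 mul r5 <- r4,r2: IF@4 ID@7 stall=0 (-) EX@8 MEM@9 WB@10
I4 ld r4 <- r2: IF@7 ID@8 stall=0 (-) EX@9 MEM@10 WB@11
I5 sub r1 <- r2,r2: IF@8 ID@9 stall=0 (-) EX@10 MEM@11 WB@12

Answer: 5 6 9 10 11 12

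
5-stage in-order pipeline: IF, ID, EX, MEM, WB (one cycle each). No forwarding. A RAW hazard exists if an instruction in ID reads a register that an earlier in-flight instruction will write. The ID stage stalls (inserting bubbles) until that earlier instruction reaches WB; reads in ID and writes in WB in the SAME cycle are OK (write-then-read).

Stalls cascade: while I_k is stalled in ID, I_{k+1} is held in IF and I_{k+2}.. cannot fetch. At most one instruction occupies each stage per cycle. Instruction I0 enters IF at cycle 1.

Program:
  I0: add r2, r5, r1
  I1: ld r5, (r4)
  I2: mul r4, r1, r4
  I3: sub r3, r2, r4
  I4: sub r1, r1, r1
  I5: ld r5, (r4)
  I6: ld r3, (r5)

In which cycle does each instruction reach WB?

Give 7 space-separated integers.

I0 add r2 <- r5,r1: IF@1 ID@2 stall=0 (-) EX@3 MEM@4 WB@5
I1 ld r5 <- r4: IF@2 ID@3 stall=0 (-) EX@4 MEM@5 WB@6
I2 mul r4 <- r1,r4: IF@3 ID@4 stall=0 (-) EX@5 MEM@6 WB@7
I3 sub r3 <- r2,r4: IF@4 ID@5 stall=2 (RAW on I2.r4 (WB@7)) EX@8 MEM@9 WB@10
I4 sub r1 <- r1,r1: IF@5 ID@8 stall=0 (-) EX@9 MEM@10 WB@11
I5 ld r5 <- r4: IF@8 ID@9 stall=0 (-) EX@10 MEM@11 WB@12
I6 ld r3 <- r5: IF@9 ID@10 stall=2 (RAW on I5.r5 (WB@12)) EX@13 MEM@14 WB@15

Answer: 5 6 7 10 11 12 15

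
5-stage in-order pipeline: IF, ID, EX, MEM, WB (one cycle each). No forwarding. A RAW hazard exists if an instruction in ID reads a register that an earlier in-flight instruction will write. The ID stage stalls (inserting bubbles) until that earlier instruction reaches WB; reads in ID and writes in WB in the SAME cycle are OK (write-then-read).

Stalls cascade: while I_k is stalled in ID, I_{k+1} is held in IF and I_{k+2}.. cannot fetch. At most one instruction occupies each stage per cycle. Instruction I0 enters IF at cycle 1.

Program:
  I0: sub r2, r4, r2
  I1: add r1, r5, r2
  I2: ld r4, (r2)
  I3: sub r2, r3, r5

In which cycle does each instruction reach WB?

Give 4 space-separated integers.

Answer: 5 8 9 10

Derivation:
I0 sub r2 <- r4,r2: IF@1 ID@2 stall=0 (-) EX@3 MEM@4 WB@5
I1 add r1 <- r5,r2: IF@2 ID@3 stall=2 (RAW on I0.r2 (WB@5)) EX@6 MEM@7 WB@8
I2 ld r4 <- r2: IF@3 ID@6 stall=0 (-) EX@7 MEM@8 WB@9
I3 sub r2 <- r3,r5: IF@6 ID@7 stall=0 (-) EX@8 MEM@9 WB@10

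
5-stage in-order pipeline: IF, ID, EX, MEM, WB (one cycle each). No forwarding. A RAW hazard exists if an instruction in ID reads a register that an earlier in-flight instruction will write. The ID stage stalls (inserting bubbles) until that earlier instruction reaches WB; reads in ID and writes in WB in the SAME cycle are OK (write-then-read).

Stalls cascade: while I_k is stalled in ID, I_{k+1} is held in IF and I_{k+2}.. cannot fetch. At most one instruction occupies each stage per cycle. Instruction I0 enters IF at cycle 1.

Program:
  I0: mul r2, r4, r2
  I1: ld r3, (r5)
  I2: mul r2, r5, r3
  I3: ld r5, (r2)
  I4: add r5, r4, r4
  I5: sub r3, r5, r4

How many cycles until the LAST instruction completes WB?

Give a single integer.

Answer: 16

Derivation:
I0 mul r2 <- r4,r2: IF@1 ID@2 stall=0 (-) EX@3 MEM@4 WB@5
I1 ld r3 <- r5: IF@2 ID@3 stall=0 (-) EX@4 MEM@5 WB@6
I2 mul r2 <- r5,r3: IF@3 ID@4 stall=2 (RAW on I1.r3 (WB@6)) EX@7 MEM@8 WB@9
I3 ld r5 <- r2: IF@4 ID@7 stall=2 (RAW on I2.r2 (WB@9)) EX@10 MEM@11 WB@12
I4 add r5 <- r4,r4: IF@7 ID@10 stall=0 (-) EX@11 MEM@12 WB@13
I5 sub r3 <- r5,r4: IF@10 ID@11 stall=2 (RAW on I4.r5 (WB@13)) EX@14 MEM@15 WB@16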